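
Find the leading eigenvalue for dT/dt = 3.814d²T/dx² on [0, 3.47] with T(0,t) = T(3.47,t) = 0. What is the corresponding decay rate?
Eigenvalues: λₙ = 3.814n²π²/3.47².
First three modes:
  n=1: λ₁ = 3.814π²/3.47² ≈ 3.126
  n=2: λ₂ = 15.256π²/3.47² ≈ 12.505 (4× faster decay)
  n=3: λ₃ = 34.326π²/3.47² ≈ 28.136 (9× faster decay)
As t → ∞, higher modes decay exponentially faster. The n=1 mode dominates: T ~ c₁ sin(πx/3.47) e^{-λ₁t}.
Decay rate: λ₁ = 3.814π²/3.47² ≈ 3.126.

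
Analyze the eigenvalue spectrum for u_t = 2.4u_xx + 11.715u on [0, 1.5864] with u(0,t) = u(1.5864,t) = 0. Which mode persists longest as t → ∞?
Eigenvalues: λₙ = 2.4n²π²/1.5864² - 11.715.
First three modes:
  n=1: λ₁ = 2.4π²/1.5864² - 11.715 ≈ -2.303
  n=2: λ₂ = 9.6π²/1.5864² - 11.715 ≈ 25.933
  n=3: λ₃ = 21.6π²/1.5864² - 11.715 ≈ 72.994
Since 2.4π²/1.5864² ≈ 9.412 < 11.715, λ₁ < 0.
The n=1 mode grows fastest (−λₙ is largest for n=1) → dominates.
Asymptotic: u ~ c₁ sin(πx/1.5864) e^{2.303t} (exponential growth at rate −λ₁ ≈ 2.303).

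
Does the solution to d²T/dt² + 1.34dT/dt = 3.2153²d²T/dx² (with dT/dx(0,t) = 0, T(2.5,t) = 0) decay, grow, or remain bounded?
T → 0. Damping (γ=1.34) dissipates energy; oscillations decay exponentially.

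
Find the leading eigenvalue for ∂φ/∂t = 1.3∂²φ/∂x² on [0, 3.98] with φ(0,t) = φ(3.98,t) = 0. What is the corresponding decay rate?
Eigenvalues: λₙ = 1.3n²π²/3.98².
First three modes:
  n=1: λ₁ = 1.3π²/3.98² ≈ 0.81
  n=2: λ₂ = 5.2π²/3.98² ≈ 3.24 (4× faster decay)
  n=3: λ₃ = 11.7π²/3.98² ≈ 7.29 (9× faster decay)
As t → ∞, higher modes decay exponentially faster. The n=1 mode dominates: φ ~ c₁ sin(πx/3.98) e^{-λ₁t}.
Decay rate: λ₁ = 1.3π²/3.98² ≈ 0.81.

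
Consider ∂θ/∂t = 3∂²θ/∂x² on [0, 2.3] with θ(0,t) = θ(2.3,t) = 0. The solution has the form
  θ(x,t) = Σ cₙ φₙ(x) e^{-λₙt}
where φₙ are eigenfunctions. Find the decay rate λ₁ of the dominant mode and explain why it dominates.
Eigenvalues: λₙ = 3n²π²/2.3².
First three modes:
  n=1: λ₁ = 3π²/2.3² ≈ 5.597
  n=2: λ₂ = 12π²/2.3² ≈ 22.389 (4× faster decay)
  n=3: λ₃ = 27π²/2.3² ≈ 50.374 (9× faster decay)
As t → ∞, higher modes decay exponentially faster. The n=1 mode dominates: θ ~ c₁ sin(πx/2.3) e^{-λ₁t}.
Decay rate: λ₁ = 3π²/2.3² ≈ 5.597.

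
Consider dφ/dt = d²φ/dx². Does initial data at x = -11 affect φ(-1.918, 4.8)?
Yes, for any finite x. The heat equation has infinite propagation speed, so all initial data affects all points at any t > 0.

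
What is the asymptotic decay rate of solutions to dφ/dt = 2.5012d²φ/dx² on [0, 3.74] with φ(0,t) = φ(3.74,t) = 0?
Eigenvalues: λₙ = 2.5012n²π²/3.74².
First three modes:
  n=1: λ₁ = 2.5012π²/3.74² ≈ 1.765
  n=2: λ₂ = 10.0048π²/3.74² ≈ 7.059 (4× faster decay)
  n=3: λ₃ = 22.5108π²/3.74² ≈ 15.884 (9× faster decay)
As t → ∞, higher modes decay exponentially faster. The n=1 mode dominates: φ ~ c₁ sin(πx/3.74) e^{-λ₁t}.
Decay rate: λ₁ = 2.5012π²/3.74² ≈ 1.765.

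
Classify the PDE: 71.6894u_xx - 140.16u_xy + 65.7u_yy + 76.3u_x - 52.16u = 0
A = 71.6894, B = -140.16, C = 65.7. Discriminant B² - 4AC = 804.85128. Since 804.85128 > 0, hyperbolic.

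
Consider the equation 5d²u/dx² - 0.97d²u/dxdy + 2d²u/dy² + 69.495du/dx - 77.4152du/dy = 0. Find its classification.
Elliptic. (A = 5, B = -0.97, C = 2 gives B² - 4AC = -39.0591.)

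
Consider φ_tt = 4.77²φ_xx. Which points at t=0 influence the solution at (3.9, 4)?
Domain of dependence: [-15.18, 22.98]. Signals travel at speed 4.77, so data within |x - 3.9| ≤ 4.77·4 = 19.08 can reach the point.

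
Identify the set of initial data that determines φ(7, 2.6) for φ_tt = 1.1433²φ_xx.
Domain of dependence: [4.02742, 9.97258]. Signals travel at speed 1.1433, so data within |x - 7| ≤ 1.1433·2.6 = 2.97258 can reach the point.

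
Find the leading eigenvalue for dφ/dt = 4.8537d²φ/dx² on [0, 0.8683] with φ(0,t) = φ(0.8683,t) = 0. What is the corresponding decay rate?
Eigenvalues: λₙ = 4.8537n²π²/0.8683².
First three modes:
  n=1: λ₁ = 4.8537π²/0.8683² ≈ 63.538
  n=2: λ₂ = 19.4148π²/0.8683² ≈ 254.152 (4× faster decay)
  n=3: λ₃ = 43.6833π²/0.8683² ≈ 571.841 (9× faster decay)
As t → ∞, higher modes decay exponentially faster. The n=1 mode dominates: φ ~ c₁ sin(πx/0.8683) e^{-λ₁t}.
Decay rate: λ₁ = 4.8537π²/0.8683² ≈ 63.538.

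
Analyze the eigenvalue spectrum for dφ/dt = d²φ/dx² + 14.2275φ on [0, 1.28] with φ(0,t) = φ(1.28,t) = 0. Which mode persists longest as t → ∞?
Eigenvalues: λₙ = n²π²/1.28² - 14.2275.
First three modes:
  n=1: λ₁ = π²/1.28² - 14.2275 ≈ -8.204
  n=2: λ₂ = 4π²/1.28² - 14.2275 ≈ 9.868
  n=3: λ₃ = 9π²/1.28² - 14.2275 ≈ 39.988
Since π²/1.28² ≈ 6.024 < 14.2275, λ₁ < 0.
The n=1 mode grows fastest (−λₙ is largest for n=1) → dominates.
Asymptotic: φ ~ c₁ sin(πx/1.28) e^{8.204t} (exponential growth at rate −λ₁ ≈ 8.204).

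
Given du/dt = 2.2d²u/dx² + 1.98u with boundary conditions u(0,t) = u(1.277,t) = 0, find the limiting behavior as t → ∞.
u → 0. Diffusion dominates reaction (r=1.98 < κπ²/L²≈13.31); solution decays.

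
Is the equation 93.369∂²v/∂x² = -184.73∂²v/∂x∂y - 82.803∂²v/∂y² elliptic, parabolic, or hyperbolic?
Rewriting in standard form: 93.369∂²v/∂x² + 184.73∂²v/∂x∂y + 82.803∂²v/∂y² = 0. Computing B² - 4AC with A = 93.369, B = 184.73, C = 82.803: discriminant = 3200.239672 (positive). Answer: hyperbolic.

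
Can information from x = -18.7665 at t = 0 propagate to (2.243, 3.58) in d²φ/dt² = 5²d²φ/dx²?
No. The domain of dependence is [-15.657, 20.143], and -18.7665 is outside this interval.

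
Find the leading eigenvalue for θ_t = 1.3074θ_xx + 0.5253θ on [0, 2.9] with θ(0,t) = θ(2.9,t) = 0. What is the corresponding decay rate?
Eigenvalues: λₙ = 1.3074n²π²/2.9² - 0.5253.
First three modes:
  n=1: λ₁ = 1.3074π²/2.9² - 0.5253 ≈ 1.009
  n=2: λ₂ = 5.2296π²/2.9² - 0.5253 ≈ 5.612
  n=3: λ₃ = 11.7666π²/2.9² - 0.5253 ≈ 13.283
Since 1.3074π²/2.9² ≈ 1.534 > 0.5253, all λₙ > 0.
The n=1 mode decays slowest → dominates as t → ∞.
Asymptotic: θ ~ c₁ sin(πx/2.9) e^{-λ₁t} with decay rate λ₁ ≈ 1.009.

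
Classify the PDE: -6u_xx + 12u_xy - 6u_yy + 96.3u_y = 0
A = -6, B = 12, C = -6. Discriminant B² - 4AC = 0. Since 0 = 0, parabolic.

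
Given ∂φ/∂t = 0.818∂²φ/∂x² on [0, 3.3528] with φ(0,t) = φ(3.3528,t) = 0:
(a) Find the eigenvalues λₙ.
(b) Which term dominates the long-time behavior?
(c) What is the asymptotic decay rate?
Eigenvalues: λₙ = 0.818n²π²/3.3528².
First three modes:
  n=1: λ₁ = 0.818π²/3.3528² ≈ 0.718
  n=2: λ₂ = 3.272π²/3.3528² ≈ 2.873 (4× faster decay)
  n=3: λ₃ = 7.362π²/3.3528² ≈ 6.464 (9× faster decay)
As t → ∞, higher modes decay exponentially faster. The n=1 mode dominates: φ ~ c₁ sin(πx/3.3528) e^{-λ₁t}.
Decay rate: λ₁ = 0.818π²/3.3528² ≈ 0.718.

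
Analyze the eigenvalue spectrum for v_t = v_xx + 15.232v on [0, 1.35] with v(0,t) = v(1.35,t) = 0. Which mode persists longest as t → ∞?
Eigenvalues: λₙ = n²π²/1.35² - 15.232.
First three modes:
  n=1: λ₁ = π²/1.35² - 15.232 ≈ -9.817
  n=2: λ₂ = 4π²/1.35² - 15.232 ≈ 6.43
  n=3: λ₃ = 9π²/1.35² - 15.232 ≈ 33.507
Since π²/1.35² ≈ 5.415 < 15.232, λ₁ < 0.
The n=1 mode grows fastest (−λₙ is largest for n=1) → dominates.
Asymptotic: v ~ c₁ sin(πx/1.35) e^{9.817t} (exponential growth at rate −λ₁ ≈ 9.817).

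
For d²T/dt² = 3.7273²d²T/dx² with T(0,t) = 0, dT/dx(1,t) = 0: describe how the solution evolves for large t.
T oscillates (no decay). Energy is conserved; the solution oscillates indefinitely as standing waves.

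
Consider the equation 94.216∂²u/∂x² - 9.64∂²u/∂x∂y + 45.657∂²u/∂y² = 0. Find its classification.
Elliptic. (A = 94.216, B = -9.64, C = 45.657 gives B² - 4AC = -17113.550048.)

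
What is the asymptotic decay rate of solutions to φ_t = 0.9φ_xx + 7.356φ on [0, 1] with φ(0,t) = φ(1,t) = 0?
Eigenvalues: λₙ = 0.9n²π²/1² - 7.356.
First three modes:
  n=1: λ₁ = 0.9π² - 7.356 ≈ 1.527
  n=2: λ₂ = 3.6π² - 7.356 ≈ 28.175
  n=3: λ₃ = 8.1π² - 7.356 ≈ 72.588
Since 0.9π² ≈ 8.883 > 7.356, all λₙ > 0.
The n=1 mode decays slowest → dominates as t → ∞.
Asymptotic: φ ~ c₁ sin(πx/1) e^{-λ₁t} with decay rate λ₁ ≈ 1.527.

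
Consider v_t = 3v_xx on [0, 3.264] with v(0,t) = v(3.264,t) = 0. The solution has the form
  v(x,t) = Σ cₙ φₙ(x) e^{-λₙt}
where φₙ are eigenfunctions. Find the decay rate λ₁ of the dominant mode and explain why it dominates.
Eigenvalues: λₙ = 3n²π²/3.264².
First three modes:
  n=1: λ₁ = 3π²/3.264² ≈ 2.779
  n=2: λ₂ = 12π²/3.264² ≈ 11.117 (4× faster decay)
  n=3: λ₃ = 27π²/3.264² ≈ 25.013 (9× faster decay)
As t → ∞, higher modes decay exponentially faster. The n=1 mode dominates: v ~ c₁ sin(πx/3.264) e^{-λ₁t}.
Decay rate: λ₁ = 3π²/3.264² ≈ 2.779.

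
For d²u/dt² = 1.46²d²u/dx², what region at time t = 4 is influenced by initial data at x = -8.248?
Domain of influence: [-14.088, -2.408]. Data at x = -8.248 spreads outward at speed 1.46.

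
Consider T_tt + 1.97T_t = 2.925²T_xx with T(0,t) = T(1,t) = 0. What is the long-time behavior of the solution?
As t → ∞, T → 0. Damping (γ=1.97) dissipates energy; oscillations decay exponentially.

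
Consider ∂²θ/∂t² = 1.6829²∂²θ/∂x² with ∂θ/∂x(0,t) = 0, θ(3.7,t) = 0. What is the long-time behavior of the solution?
As t → ∞, θ oscillates (no decay). Energy is conserved; the solution oscillates indefinitely as standing waves.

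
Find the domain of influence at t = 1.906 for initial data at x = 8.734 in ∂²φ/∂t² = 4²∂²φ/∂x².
Domain of influence: [1.11, 16.358]. Data at x = 8.734 spreads outward at speed 4.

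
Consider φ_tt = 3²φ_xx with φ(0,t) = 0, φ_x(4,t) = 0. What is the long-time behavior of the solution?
As t → ∞, φ oscillates (no decay). Energy is conserved; the solution oscillates indefinitely as standing waves.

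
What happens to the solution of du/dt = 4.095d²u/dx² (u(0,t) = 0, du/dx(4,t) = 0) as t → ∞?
u → 0. Heat escapes through the Dirichlet boundary.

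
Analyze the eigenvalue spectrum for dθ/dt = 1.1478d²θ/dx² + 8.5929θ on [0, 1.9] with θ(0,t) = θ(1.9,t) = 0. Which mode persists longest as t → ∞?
Eigenvalues: λₙ = 1.1478n²π²/1.9² - 8.5929.
First three modes:
  n=1: λ₁ = 1.1478π²/1.9² - 8.5929 ≈ -5.455
  n=2: λ₂ = 4.5912π²/1.9² - 8.5929 ≈ 3.959
  n=3: λ₃ = 10.3302π²/1.9² - 8.5929 ≈ 19.649
Since 1.1478π²/1.9² ≈ 3.138 < 8.5929, λ₁ < 0.
The n=1 mode grows fastest (−λₙ is largest for n=1) → dominates.
Asymptotic: θ ~ c₁ sin(πx/1.9) e^{5.455t} (exponential growth at rate −λ₁ ≈ 5.455).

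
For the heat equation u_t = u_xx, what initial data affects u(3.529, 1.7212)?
The entire real line. The heat equation has infinite propagation speed: any initial disturbance instantly affects all points (though exponentially small far away).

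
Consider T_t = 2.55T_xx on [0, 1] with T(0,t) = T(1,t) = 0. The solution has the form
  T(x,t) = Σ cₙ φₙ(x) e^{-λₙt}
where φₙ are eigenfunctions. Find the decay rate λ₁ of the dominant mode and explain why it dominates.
Eigenvalues: λₙ = 2.55n²π².
First three modes:
  n=1: λ₁ = 2.55π² ≈ 25.167
  n=2: λ₂ = 10.2π² ≈ 100.67 (4× faster decay)
  n=3: λ₃ = 22.95π² ≈ 226.507 (9× faster decay)
As t → ∞, higher modes decay exponentially faster. The n=1 mode dominates: T ~ c₁ sin(πx) e^{-λ₁t}.
Decay rate: λ₁ = 2.55π² ≈ 25.167.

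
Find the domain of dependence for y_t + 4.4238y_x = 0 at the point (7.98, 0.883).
A single point: x = 4.0737846. The characteristic through (7.98, 0.883) is x - 4.4238t = const, so x = 7.98 - 4.4238·0.883 = 4.0737846.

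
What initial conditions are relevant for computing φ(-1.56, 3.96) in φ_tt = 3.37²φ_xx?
Domain of dependence: [-14.9052, 11.7852]. Signals travel at speed 3.37, so data within |x - -1.56| ≤ 3.37·3.96 = 13.3452 can reach the point.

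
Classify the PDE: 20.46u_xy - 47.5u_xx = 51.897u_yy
Rewriting in standard form: -47.5u_xx + 20.46u_xy - 51.897u_yy = 0. A = -47.5, B = 20.46, C = -51.897. Discriminant B² - 4AC = -9441.8184. Since -9441.8184 < 0, elliptic.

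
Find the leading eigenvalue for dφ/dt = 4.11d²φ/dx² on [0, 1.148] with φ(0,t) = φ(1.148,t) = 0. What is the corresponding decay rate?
Eigenvalues: λₙ = 4.11n²π²/1.148².
First three modes:
  n=1: λ₁ = 4.11π²/1.148² ≈ 30.779
  n=2: λ₂ = 16.44π²/1.148² ≈ 123.117 (4× faster decay)
  n=3: λ₃ = 36.99π²/1.148² ≈ 277.013 (9× faster decay)
As t → ∞, higher modes decay exponentially faster. The n=1 mode dominates: φ ~ c₁ sin(πx/1.148) e^{-λ₁t}.
Decay rate: λ₁ = 4.11π²/1.148² ≈ 30.779.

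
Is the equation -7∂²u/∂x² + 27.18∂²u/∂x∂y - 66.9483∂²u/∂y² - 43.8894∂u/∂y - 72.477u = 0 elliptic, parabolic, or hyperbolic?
Computing B² - 4AC with A = -7, B = 27.18, C = -66.9483: discriminant = -1135.8 (negative). Answer: elliptic.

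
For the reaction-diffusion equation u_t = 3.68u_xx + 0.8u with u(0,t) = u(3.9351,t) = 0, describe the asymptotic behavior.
u → 0. Diffusion dominates reaction (r=0.8 < κπ²/L²≈2.35); solution decays.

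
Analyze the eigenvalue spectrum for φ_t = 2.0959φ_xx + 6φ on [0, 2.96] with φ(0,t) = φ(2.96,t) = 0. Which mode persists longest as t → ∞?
Eigenvalues: λₙ = 2.0959n²π²/2.96² - 6.
First three modes:
  n=1: λ₁ = 2.0959π²/2.96² - 6 ≈ -3.639
  n=2: λ₂ = 8.3836π²/2.96² - 6 ≈ 3.444
  n=3: λ₃ = 18.8631π²/2.96² - 6 ≈ 15.249
Since 2.0959π²/2.96² ≈ 2.361 < 6, λ₁ < 0.
The n=1 mode grows fastest (−λₙ is largest for n=1) → dominates.
Asymptotic: φ ~ c₁ sin(πx/2.96) e^{3.639t} (exponential growth at rate −λ₁ ≈ 3.639).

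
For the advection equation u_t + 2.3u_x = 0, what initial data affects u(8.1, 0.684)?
A single point: x = 6.5268. The characteristic through (8.1, 0.684) is x - 2.3t = const, so x = 8.1 - 2.3·0.684 = 6.5268.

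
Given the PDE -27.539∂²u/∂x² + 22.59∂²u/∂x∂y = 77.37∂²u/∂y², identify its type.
Rewriting in standard form: -27.539∂²u/∂x² + 22.59∂²u/∂x∂y - 77.37∂²u/∂y² = 0. The second-order coefficients are A = -27.539, B = 22.59, C = -77.37. Since B² - 4AC = -8012.46162 < 0, this is an elliptic PDE.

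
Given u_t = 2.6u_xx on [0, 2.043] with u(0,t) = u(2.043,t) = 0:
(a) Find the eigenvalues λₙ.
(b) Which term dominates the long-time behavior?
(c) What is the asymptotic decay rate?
Eigenvalues: λₙ = 2.6n²π²/2.043².
First three modes:
  n=1: λ₁ = 2.6π²/2.043² ≈ 6.148
  n=2: λ₂ = 10.4π²/2.043² ≈ 24.592 (4× faster decay)
  n=3: λ₃ = 23.4π²/2.043² ≈ 55.332 (9× faster decay)
As t → ∞, higher modes decay exponentially faster. The n=1 mode dominates: u ~ c₁ sin(πx/2.043) e^{-λ₁t}.
Decay rate: λ₁ = 2.6π²/2.043² ≈ 6.148.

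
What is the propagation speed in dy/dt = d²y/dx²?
Infinite. The heat equation is parabolic, not hyperbolic, so disturbances propagate instantly.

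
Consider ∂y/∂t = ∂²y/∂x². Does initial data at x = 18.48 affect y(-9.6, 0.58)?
Yes, for any finite x. The heat equation has infinite propagation speed, so all initial data affects all points at any t > 0.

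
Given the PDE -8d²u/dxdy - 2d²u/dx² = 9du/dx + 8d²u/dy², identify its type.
Rewriting in standard form: -2d²u/dx² - 8d²u/dxdy - 8d²u/dy² - 9du/dx = 0. The second-order coefficients are A = -2, B = -8, C = -8. Since B² - 4AC = 0 = 0, this is a parabolic PDE.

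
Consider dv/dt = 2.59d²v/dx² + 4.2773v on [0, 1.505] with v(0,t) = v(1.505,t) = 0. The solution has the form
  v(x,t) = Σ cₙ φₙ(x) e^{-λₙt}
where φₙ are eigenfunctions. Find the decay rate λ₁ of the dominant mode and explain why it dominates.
Eigenvalues: λₙ = 2.59n²π²/1.505² - 4.2773.
First three modes:
  n=1: λ₁ = 2.59π²/1.505² - 4.2773 ≈ 7.008
  n=2: λ₂ = 10.36π²/1.505² - 4.2773 ≈ 40.865
  n=3: λ₃ = 23.31π²/1.505² - 4.2773 ≈ 97.294
Since 2.59π²/1.505² ≈ 11.286 > 4.2773, all λₙ > 0.
The n=1 mode decays slowest → dominates as t → ∞.
Asymptotic: v ~ c₁ sin(πx/1.505) e^{-λ₁t} with decay rate λ₁ ≈ 7.008.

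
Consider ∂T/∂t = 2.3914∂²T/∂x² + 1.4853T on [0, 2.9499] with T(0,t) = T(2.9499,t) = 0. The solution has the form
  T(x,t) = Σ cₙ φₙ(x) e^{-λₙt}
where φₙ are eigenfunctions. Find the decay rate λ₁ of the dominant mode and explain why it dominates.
Eigenvalues: λₙ = 2.3914n²π²/2.9499² - 1.4853.
First three modes:
  n=1: λ₁ = 2.3914π²/2.9499² - 1.4853 ≈ 1.227
  n=2: λ₂ = 9.5656π²/2.9499² - 1.4853 ≈ 9.364
  n=3: λ₃ = 21.5226π²/2.9499² - 1.4853 ≈ 22.925
Since 2.3914π²/2.9499² ≈ 2.712 > 1.4853, all λₙ > 0.
The n=1 mode decays slowest → dominates as t → ∞.
Asymptotic: T ~ c₁ sin(πx/2.9499) e^{-λ₁t} with decay rate λ₁ ≈ 1.227.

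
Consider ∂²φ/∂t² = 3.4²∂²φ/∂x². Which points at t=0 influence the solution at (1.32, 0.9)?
Domain of dependence: [-1.74, 4.38]. Signals travel at speed 3.4, so data within |x - 1.32| ≤ 3.4·0.9 = 3.06 can reach the point.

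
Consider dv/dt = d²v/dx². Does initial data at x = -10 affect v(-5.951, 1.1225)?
Yes, for any finite x. The heat equation has infinite propagation speed, so all initial data affects all points at any t > 0.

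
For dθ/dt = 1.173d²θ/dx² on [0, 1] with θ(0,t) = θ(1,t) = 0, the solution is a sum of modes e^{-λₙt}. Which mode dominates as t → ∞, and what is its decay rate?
Eigenvalues: λₙ = 1.173n²π².
First three modes:
  n=1: λ₁ = 1.173π² ≈ 11.577
  n=2: λ₂ = 4.692π² ≈ 46.308 (4× faster decay)
  n=3: λ₃ = 10.557π² ≈ 104.193 (9× faster decay)
As t → ∞, higher modes decay exponentially faster. The n=1 mode dominates: θ ~ c₁ sin(πx) e^{-λ₁t}.
Decay rate: λ₁ = 1.173π² ≈ 11.577.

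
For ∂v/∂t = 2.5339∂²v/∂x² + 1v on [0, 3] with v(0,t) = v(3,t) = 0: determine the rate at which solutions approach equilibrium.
Eigenvalues: λₙ = 2.5339n²π²/3² - 1.
First three modes:
  n=1: λ₁ = 2.5339π²/3² - 1 ≈ 1.779
  n=2: λ₂ = 10.1356π²/3² - 1 ≈ 10.115
  n=3: λ₃ = 22.8051π²/3² - 1 ≈ 24.009
Since 2.5339π²/3² ≈ 2.779 > 1, all λₙ > 0.
The n=1 mode decays slowest → dominates as t → ∞.
Asymptotic: v ~ c₁ sin(πx/3) e^{-λ₁t} with decay rate λ₁ ≈ 1.779.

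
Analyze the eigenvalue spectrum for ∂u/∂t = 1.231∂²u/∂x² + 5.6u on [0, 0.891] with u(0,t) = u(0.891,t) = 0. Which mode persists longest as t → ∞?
Eigenvalues: λₙ = 1.231n²π²/0.891² - 5.6.
First three modes:
  n=1: λ₁ = 1.231π²/0.891² - 5.6 ≈ 9.704
  n=2: λ₂ = 4.924π²/0.891² - 5.6 ≈ 55.616
  n=3: λ₃ = 11.079π²/0.891² - 5.6 ≈ 132.135
Since 1.231π²/0.891² ≈ 15.304 > 5.6, all λₙ > 0.
The n=1 mode decays slowest → dominates as t → ∞.
Asymptotic: u ~ c₁ sin(πx/0.891) e^{-λ₁t} with decay rate λ₁ ≈ 9.704.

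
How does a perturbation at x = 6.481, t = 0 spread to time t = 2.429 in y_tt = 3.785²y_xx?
Domain of influence: [-2.712765, 15.674765]. Data at x = 6.481 spreads outward at speed 3.785.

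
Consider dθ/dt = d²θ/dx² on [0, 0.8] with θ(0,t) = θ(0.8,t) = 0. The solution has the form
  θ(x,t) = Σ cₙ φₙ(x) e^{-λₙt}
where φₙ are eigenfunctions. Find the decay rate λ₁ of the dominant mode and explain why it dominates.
Eigenvalues: λₙ = n²π²/0.8².
First three modes:
  n=1: λ₁ = π²/0.8² ≈ 15.421
  n=2: λ₂ = 4π²/0.8² ≈ 61.685 (4× faster decay)
  n=3: λ₃ = 9π²/0.8² ≈ 138.791 (9× faster decay)
As t → ∞, higher modes decay exponentially faster. The n=1 mode dominates: θ ~ c₁ sin(πx/0.8) e^{-λ₁t}.
Decay rate: λ₁ = π²/0.8² ≈ 15.421.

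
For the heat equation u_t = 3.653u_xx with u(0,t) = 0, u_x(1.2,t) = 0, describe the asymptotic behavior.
u → 0. Heat escapes through the Dirichlet boundary.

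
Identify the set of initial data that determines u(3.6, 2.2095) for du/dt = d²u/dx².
The entire real line. The heat equation has infinite propagation speed: any initial disturbance instantly affects all points (though exponentially small far away).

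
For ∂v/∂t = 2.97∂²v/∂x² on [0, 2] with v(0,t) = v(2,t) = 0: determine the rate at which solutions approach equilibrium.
Eigenvalues: λₙ = 2.97n²π²/2².
First three modes:
  n=1: λ₁ = 2.97π²/2² ≈ 7.328
  n=2: λ₂ = 11.88π²/2² ≈ 29.313 (4× faster decay)
  n=3: λ₃ = 26.73π²/2² ≈ 65.954 (9× faster decay)
As t → ∞, higher modes decay exponentially faster. The n=1 mode dominates: v ~ c₁ sin(πx/2) e^{-λ₁t}.
Decay rate: λ₁ = 2.97π²/2² ≈ 7.328.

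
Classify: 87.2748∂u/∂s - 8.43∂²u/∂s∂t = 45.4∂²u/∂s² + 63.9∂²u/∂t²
Rewriting in standard form: -45.4∂²u/∂s² - 8.43∂²u/∂s∂t - 63.9∂²u/∂t² + 87.2748∂u/∂s = 0. Elliptic (discriminant = -11533.1751).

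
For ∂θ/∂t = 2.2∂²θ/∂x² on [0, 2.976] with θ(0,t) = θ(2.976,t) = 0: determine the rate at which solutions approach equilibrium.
Eigenvalues: λₙ = 2.2n²π²/2.976².
First three modes:
  n=1: λ₁ = 2.2π²/2.976² ≈ 2.452
  n=2: λ₂ = 8.8π²/2.976² ≈ 9.807 (4× faster decay)
  n=3: λ₃ = 19.8π²/2.976² ≈ 22.065 (9× faster decay)
As t → ∞, higher modes decay exponentially faster. The n=1 mode dominates: θ ~ c₁ sin(πx/2.976) e^{-λ₁t}.
Decay rate: λ₁ = 2.2π²/2.976² ≈ 2.452.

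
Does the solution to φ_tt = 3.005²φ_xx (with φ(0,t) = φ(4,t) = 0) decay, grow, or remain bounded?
φ oscillates (no decay). Energy is conserved; the solution oscillates indefinitely as standing waves.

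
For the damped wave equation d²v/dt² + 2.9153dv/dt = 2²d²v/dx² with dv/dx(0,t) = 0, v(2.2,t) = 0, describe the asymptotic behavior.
v → 0. Damping (γ=2.9153) dissipates energy; oscillations decay exponentially.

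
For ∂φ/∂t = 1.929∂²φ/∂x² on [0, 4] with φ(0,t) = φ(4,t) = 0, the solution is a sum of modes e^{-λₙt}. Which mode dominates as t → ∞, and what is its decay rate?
Eigenvalues: λₙ = 1.929n²π²/4².
First three modes:
  n=1: λ₁ = 1.929π²/4² ≈ 1.19
  n=2: λ₂ = 7.716π²/4² ≈ 4.76 (4× faster decay)
  n=3: λ₃ = 17.361π²/4² ≈ 10.709 (9× faster decay)
As t → ∞, higher modes decay exponentially faster. The n=1 mode dominates: φ ~ c₁ sin(πx/4) e^{-λ₁t}.
Decay rate: λ₁ = 1.929π²/4² ≈ 1.19.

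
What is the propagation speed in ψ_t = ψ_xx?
Infinite. The heat equation is parabolic, not hyperbolic, so disturbances propagate instantly.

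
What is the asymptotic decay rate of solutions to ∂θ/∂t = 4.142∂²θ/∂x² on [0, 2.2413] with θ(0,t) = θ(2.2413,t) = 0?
Eigenvalues: λₙ = 4.142n²π²/2.2413².
First three modes:
  n=1: λ₁ = 4.142π²/2.2413² ≈ 8.138
  n=2: λ₂ = 16.568π²/2.2413² ≈ 32.551 (4× faster decay)
  n=3: λ₃ = 37.278π²/2.2413² ≈ 73.241 (9× faster decay)
As t → ∞, higher modes decay exponentially faster. The n=1 mode dominates: θ ~ c₁ sin(πx/2.2413) e^{-λ₁t}.
Decay rate: λ₁ = 4.142π²/2.2413² ≈ 8.138.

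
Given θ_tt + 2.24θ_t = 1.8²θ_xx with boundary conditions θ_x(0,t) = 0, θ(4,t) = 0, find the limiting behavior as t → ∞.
θ → 0. Damping (γ=2.24) dissipates energy; oscillations decay exponentially.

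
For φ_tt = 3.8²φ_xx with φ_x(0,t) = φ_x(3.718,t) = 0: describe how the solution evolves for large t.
φ oscillates about a mean that drifts linearly in t (generically unbounded; no decay). There is no damping, so the nonconstant modes persist as standing waves (energy conserved, no decay). But with Neumann conditions at both ends the constant mode has eigenvalue 0: the spatial mean M(t) of φ satisfies M'' = 0, so M(t) = M(0) + M'(0)·t. Unless the initial velocity has zero mean (∫φ_t(x,0)dx = 0), the solution grows linearly in t (unbounded, though not exponentially); if it does have zero mean, the solution stays bounded and simply oscillates.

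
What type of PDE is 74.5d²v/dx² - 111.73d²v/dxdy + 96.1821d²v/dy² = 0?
With A = 74.5, B = -111.73, C = 96.1821, the discriminant is -16178.6729. This is an elliptic PDE.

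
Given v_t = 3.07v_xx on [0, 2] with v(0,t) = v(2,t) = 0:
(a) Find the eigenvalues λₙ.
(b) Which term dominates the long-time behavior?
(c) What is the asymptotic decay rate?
Eigenvalues: λₙ = 3.07n²π²/2².
First three modes:
  n=1: λ₁ = 3.07π²/2² ≈ 7.575
  n=2: λ₂ = 12.28π²/2² ≈ 30.3 (4× faster decay)
  n=3: λ₃ = 27.63π²/2² ≈ 68.174 (9× faster decay)
As t → ∞, higher modes decay exponentially faster. The n=1 mode dominates: v ~ c₁ sin(πx/2) e^{-λ₁t}.
Decay rate: λ₁ = 3.07π²/2² ≈ 7.575.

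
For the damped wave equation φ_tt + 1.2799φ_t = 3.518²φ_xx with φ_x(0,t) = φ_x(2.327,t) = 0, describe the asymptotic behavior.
φ → constant (steady state). Damping (γ=1.2799) dissipates the nonconstant modes; with Neumann BCs the spatial average obeys M''+γM'=0 and tends to a finite limit.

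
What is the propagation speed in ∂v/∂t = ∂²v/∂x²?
Infinite. The heat equation is parabolic, not hyperbolic, so disturbances propagate instantly.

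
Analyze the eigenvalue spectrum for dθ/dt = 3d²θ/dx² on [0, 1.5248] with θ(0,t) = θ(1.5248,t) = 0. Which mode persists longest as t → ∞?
Eigenvalues: λₙ = 3n²π²/1.5248².
First three modes:
  n=1: λ₁ = 3π²/1.5248² ≈ 12.735
  n=2: λ₂ = 12π²/1.5248² ≈ 50.94 (4× faster decay)
  n=3: λ₃ = 27π²/1.5248² ≈ 114.614 (9× faster decay)
As t → ∞, higher modes decay exponentially faster. The n=1 mode dominates: θ ~ c₁ sin(πx/1.5248) e^{-λ₁t}.
Decay rate: λ₁ = 3π²/1.5248² ≈ 12.735.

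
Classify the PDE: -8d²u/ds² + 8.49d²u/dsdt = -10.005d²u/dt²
Rewriting in standard form: -8d²u/ds² + 8.49d²u/dsdt + 10.005d²u/dt² = 0. A = -8, B = 8.49, C = 10.005. Discriminant B² - 4AC = 392.2401. Since 392.2401 > 0, hyperbolic.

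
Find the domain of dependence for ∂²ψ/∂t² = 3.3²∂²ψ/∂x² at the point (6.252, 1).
Domain of dependence: [2.952, 9.552]. Signals travel at speed 3.3, so data within |x - 6.252| ≤ 3.3·1 = 3.3 can reach the point.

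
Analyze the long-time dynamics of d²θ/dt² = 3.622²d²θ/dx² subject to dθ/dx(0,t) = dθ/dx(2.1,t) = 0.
Long-time behavior: θ oscillates about a mean that drifts linearly in t (generically unbounded; no decay). There is no damping, so the nonconstant modes persist as standing waves (energy conserved, no decay). But with Neumann conditions at both ends the constant mode has eigenvalue 0: the spatial mean M(t) of θ satisfies M'' = 0, so M(t) = M(0) + M'(0)·t. Unless the initial velocity has zero mean (∫θ_t(x,0)dx = 0), the solution grows linearly in t (unbounded, though not exponentially); if it does have zero mean, the solution stays bounded and simply oscillates.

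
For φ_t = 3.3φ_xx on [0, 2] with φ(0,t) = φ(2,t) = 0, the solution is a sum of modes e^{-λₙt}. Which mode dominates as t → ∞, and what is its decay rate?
Eigenvalues: λₙ = 3.3n²π²/2².
First three modes:
  n=1: λ₁ = 3.3π²/2² ≈ 8.142
  n=2: λ₂ = 13.2π²/2² ≈ 32.57 (4× faster decay)
  n=3: λ₃ = 29.7π²/2² ≈ 73.282 (9× faster decay)
As t → ∞, higher modes decay exponentially faster. The n=1 mode dominates: φ ~ c₁ sin(πx/2) e^{-λ₁t}.
Decay rate: λ₁ = 3.3π²/2² ≈ 8.142.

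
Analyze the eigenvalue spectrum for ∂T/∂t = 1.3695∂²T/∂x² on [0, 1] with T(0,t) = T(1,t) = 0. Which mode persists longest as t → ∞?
Eigenvalues: λₙ = 1.3695n²π².
First three modes:
  n=1: λ₁ = 1.3695π² ≈ 13.516
  n=2: λ₂ = 5.478π² ≈ 54.066 (4× faster decay)
  n=3: λ₃ = 12.3255π² ≈ 121.648 (9× faster decay)
As t → ∞, higher modes decay exponentially faster. The n=1 mode dominates: T ~ c₁ sin(πx) e^{-λ₁t}.
Decay rate: λ₁ = 1.3695π² ≈ 13.516.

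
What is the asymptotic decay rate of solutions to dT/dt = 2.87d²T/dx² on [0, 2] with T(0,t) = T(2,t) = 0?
Eigenvalues: λₙ = 2.87n²π²/2².
First three modes:
  n=1: λ₁ = 2.87π²/2² ≈ 7.081
  n=2: λ₂ = 11.48π²/2² ≈ 28.326 (4× faster decay)
  n=3: λ₃ = 25.83π²/2² ≈ 63.733 (9× faster decay)
As t → ∞, higher modes decay exponentially faster. The n=1 mode dominates: T ~ c₁ sin(πx/2) e^{-λ₁t}.
Decay rate: λ₁ = 2.87π²/2² ≈ 7.081.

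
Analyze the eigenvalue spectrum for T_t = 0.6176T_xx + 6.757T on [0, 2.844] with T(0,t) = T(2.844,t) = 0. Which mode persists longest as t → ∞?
Eigenvalues: λₙ = 0.6176n²π²/2.844² - 6.757.
First three modes:
  n=1: λ₁ = 0.6176π²/2.844² - 6.757 ≈ -6.003
  n=2: λ₂ = 2.4704π²/2.844² - 6.757 ≈ -3.743
  n=3: λ₃ = 5.5584π²/2.844² - 6.757 ≈ 0.026
Since 0.6176π²/2.844² ≈ 0.754 < 6.757, λ₁ < 0.
The n=1 mode grows fastest (−λₙ is largest for n=1) → dominates.
Asymptotic: T ~ c₁ sin(πx/2.844) e^{6.003t} (exponential growth at rate −λ₁ ≈ 6.003).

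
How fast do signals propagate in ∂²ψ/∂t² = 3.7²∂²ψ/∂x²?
Speed = 3.7. Information travels along characteristics x = x₀ ± 3.7t.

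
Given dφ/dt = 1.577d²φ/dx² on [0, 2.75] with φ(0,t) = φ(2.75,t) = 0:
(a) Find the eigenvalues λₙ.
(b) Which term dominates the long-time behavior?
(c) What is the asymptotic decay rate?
Eigenvalues: λₙ = 1.577n²π²/2.75².
First three modes:
  n=1: λ₁ = 1.577π²/2.75² ≈ 2.058
  n=2: λ₂ = 6.308π²/2.75² ≈ 8.232 (4× faster decay)
  n=3: λ₃ = 14.193π²/2.75² ≈ 18.523 (9× faster decay)
As t → ∞, higher modes decay exponentially faster. The n=1 mode dominates: φ ~ c₁ sin(πx/2.75) e^{-λ₁t}.
Decay rate: λ₁ = 1.577π²/2.75² ≈ 2.058.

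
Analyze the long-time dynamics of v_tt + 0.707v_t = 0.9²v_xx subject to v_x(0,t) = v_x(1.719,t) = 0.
Long-time behavior: v → constant (steady state). Damping (γ=0.707) dissipates the nonconstant modes; with Neumann BCs the spatial average obeys M''+γM'=0 and tends to a finite limit.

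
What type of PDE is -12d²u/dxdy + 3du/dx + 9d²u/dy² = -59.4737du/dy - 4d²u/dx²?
Rewriting in standard form: 4d²u/dx² - 12d²u/dxdy + 9d²u/dy² + 3du/dx + 59.4737du/dy = 0. With A = 4, B = -12, C = 9, the discriminant is 0. This is a parabolic PDE.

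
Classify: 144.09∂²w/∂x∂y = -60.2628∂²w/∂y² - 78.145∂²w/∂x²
Rewriting in standard form: 78.145∂²w/∂x² + 144.09∂²w/∂x∂y + 60.2628∂²w/∂y² = 0. Hyperbolic (discriminant = 1924.982076).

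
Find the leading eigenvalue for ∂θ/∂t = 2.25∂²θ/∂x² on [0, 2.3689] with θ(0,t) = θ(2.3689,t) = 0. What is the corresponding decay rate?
Eigenvalues: λₙ = 2.25n²π²/2.3689².
First three modes:
  n=1: λ₁ = 2.25π²/2.3689² ≈ 3.957
  n=2: λ₂ = 9π²/2.3689² ≈ 15.829 (4× faster decay)
  n=3: λ₃ = 20.25π²/2.3689² ≈ 35.615 (9× faster decay)
As t → ∞, higher modes decay exponentially faster. The n=1 mode dominates: θ ~ c₁ sin(πx/2.3689) e^{-λ₁t}.
Decay rate: λ₁ = 2.25π²/2.3689² ≈ 3.957.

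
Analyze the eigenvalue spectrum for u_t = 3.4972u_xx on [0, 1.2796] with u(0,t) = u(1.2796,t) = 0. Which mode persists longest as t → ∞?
Eigenvalues: λₙ = 3.4972n²π²/1.2796².
First three modes:
  n=1: λ₁ = 3.4972π²/1.2796² ≈ 21.08
  n=2: λ₂ = 13.9888π²/1.2796² ≈ 84.32 (4× faster decay)
  n=3: λ₃ = 31.4748π²/1.2796² ≈ 189.721 (9× faster decay)
As t → ∞, higher modes decay exponentially faster. The n=1 mode dominates: u ~ c₁ sin(πx/1.2796) e^{-λ₁t}.
Decay rate: λ₁ = 3.4972π²/1.2796² ≈ 21.08.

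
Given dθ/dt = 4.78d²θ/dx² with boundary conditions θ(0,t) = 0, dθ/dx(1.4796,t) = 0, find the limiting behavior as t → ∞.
θ → 0. Heat escapes through the Dirichlet boundary.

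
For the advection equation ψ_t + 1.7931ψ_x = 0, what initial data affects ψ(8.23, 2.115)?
A single point: x = 4.4375935. The characteristic through (8.23, 2.115) is x - 1.7931t = const, so x = 8.23 - 1.7931·2.115 = 4.4375935.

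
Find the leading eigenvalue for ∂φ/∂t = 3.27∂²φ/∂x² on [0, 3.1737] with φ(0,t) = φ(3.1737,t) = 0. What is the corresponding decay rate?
Eigenvalues: λₙ = 3.27n²π²/3.1737².
First three modes:
  n=1: λ₁ = 3.27π²/3.1737² ≈ 3.204
  n=2: λ₂ = 13.08π²/3.1737² ≈ 12.817 (4× faster decay)
  n=3: λ₃ = 29.43π²/3.1737² ≈ 28.838 (9× faster decay)
As t → ∞, higher modes decay exponentially faster. The n=1 mode dominates: φ ~ c₁ sin(πx/3.1737) e^{-λ₁t}.
Decay rate: λ₁ = 3.27π²/3.1737² ≈ 3.204.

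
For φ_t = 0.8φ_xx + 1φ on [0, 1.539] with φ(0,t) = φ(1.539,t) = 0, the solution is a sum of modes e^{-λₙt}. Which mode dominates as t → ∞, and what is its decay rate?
Eigenvalues: λₙ = 0.8n²π²/1.539² - 1.
First three modes:
  n=1: λ₁ = 0.8π²/1.539² - 1 ≈ 2.334
  n=2: λ₂ = 3.2π²/1.539² - 1 ≈ 12.334
  n=3: λ₃ = 7.2π²/1.539² - 1 ≈ 29.002
Since 0.8π²/1.539² ≈ 3.334 > 1, all λₙ > 0.
The n=1 mode decays slowest → dominates as t → ∞.
Asymptotic: φ ~ c₁ sin(πx/1.539) e^{-λ₁t} with decay rate λ₁ ≈ 2.334.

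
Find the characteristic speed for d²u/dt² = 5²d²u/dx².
Speed = 5. Information travels along characteristics x = x₀ ± 5t.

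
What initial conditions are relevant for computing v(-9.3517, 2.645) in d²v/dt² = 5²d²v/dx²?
Domain of dependence: [-22.5767, 3.8733]. Signals travel at speed 5, so data within |x - -9.3517| ≤ 5·2.645 = 13.225 can reach the point.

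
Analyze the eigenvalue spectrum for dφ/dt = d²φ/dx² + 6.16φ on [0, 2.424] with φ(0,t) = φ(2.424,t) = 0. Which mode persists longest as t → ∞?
Eigenvalues: λₙ = n²π²/2.424² - 6.16.
First three modes:
  n=1: λ₁ = π²/2.424² - 6.16 ≈ -4.48
  n=2: λ₂ = 4π²/2.424² - 6.16 ≈ 0.559
  n=3: λ₃ = 9π²/2.424² - 6.16 ≈ 8.957
Since π²/2.424² ≈ 1.68 < 6.16, λ₁ < 0.
The n=1 mode grows fastest (−λₙ is largest for n=1) → dominates.
Asymptotic: φ ~ c₁ sin(πx/2.424) e^{4.48t} (exponential growth at rate −λ₁ ≈ 4.48).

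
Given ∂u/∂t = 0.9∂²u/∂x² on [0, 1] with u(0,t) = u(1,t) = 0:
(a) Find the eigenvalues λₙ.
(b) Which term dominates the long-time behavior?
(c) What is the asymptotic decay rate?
Eigenvalues: λₙ = 0.9n²π².
First three modes:
  n=1: λ₁ = 0.9π² ≈ 8.883
  n=2: λ₂ = 3.6π² ≈ 35.531 (4× faster decay)
  n=3: λ₃ = 8.1π² ≈ 79.944 (9× faster decay)
As t → ∞, higher modes decay exponentially faster. The n=1 mode dominates: u ~ c₁ sin(πx) e^{-λ₁t}.
Decay rate: λ₁ = 0.9π² ≈ 8.883.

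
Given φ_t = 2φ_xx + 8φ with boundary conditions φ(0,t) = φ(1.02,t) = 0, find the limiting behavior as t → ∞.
φ → 0. Diffusion dominates reaction (r=8 < κπ²/L²≈18.97); solution decays.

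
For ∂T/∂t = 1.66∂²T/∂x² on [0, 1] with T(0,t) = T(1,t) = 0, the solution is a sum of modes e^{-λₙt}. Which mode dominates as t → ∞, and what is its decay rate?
Eigenvalues: λₙ = 1.66n²π².
First three modes:
  n=1: λ₁ = 1.66π² ≈ 16.384
  n=2: λ₂ = 6.64π² ≈ 65.534 (4× faster decay)
  n=3: λ₃ = 14.94π² ≈ 147.452 (9× faster decay)
As t → ∞, higher modes decay exponentially faster. The n=1 mode dominates: T ~ c₁ sin(πx) e^{-λ₁t}.
Decay rate: λ₁ = 1.66π² ≈ 16.384.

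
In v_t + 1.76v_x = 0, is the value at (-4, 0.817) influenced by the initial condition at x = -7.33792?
No. Only data at x = -5.43792 affects (-4, 0.817). Advection has one-way propagation along characteristics.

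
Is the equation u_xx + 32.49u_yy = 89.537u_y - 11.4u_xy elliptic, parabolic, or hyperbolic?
Rewriting in standard form: u_xx + 11.4u_xy + 32.49u_yy - 89.537u_y = 0. Computing B² - 4AC with A = 1, B = 11.4, C = 32.49: discriminant = 0 (zero). Answer: parabolic.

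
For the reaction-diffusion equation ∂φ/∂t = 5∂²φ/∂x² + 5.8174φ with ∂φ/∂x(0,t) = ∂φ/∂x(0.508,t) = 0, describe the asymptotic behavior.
φ grows unboundedly. With Neumann BCs the constant mode has diffusion eigenvalue 0, so any r > 0 makes it grow like e^(5.8174t); solution grows exponentially.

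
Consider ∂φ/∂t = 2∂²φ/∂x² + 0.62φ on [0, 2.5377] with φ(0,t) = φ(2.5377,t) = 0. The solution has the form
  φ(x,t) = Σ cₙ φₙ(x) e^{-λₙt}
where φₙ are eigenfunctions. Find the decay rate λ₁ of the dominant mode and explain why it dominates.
Eigenvalues: λₙ = 2n²π²/2.5377² - 0.62.
First three modes:
  n=1: λ₁ = 2π²/2.5377² - 0.62 ≈ 2.445
  n=2: λ₂ = 8π²/2.5377² - 0.62 ≈ 11.641
  n=3: λ₃ = 18π²/2.5377² - 0.62 ≈ 26.966
Since 2π²/2.5377² ≈ 3.065 > 0.62, all λₙ > 0.
The n=1 mode decays slowest → dominates as t → ∞.
Asymptotic: φ ~ c₁ sin(πx/2.5377) e^{-λ₁t} with decay rate λ₁ ≈ 2.445.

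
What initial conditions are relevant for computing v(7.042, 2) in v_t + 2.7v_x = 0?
A single point: x = 1.642. The characteristic through (7.042, 2) is x - 2.7t = const, so x = 7.042 - 2.7·2 = 1.642.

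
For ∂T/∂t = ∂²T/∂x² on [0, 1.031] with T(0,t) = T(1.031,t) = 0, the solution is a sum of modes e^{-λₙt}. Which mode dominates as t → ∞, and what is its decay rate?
Eigenvalues: λₙ = n²π²/1.031².
First three modes:
  n=1: λ₁ = π²/1.031² ≈ 9.285
  n=2: λ₂ = 4π²/1.031² ≈ 37.14 (4× faster decay)
  n=3: λ₃ = 9π²/1.031² ≈ 83.565 (9× faster decay)
As t → ∞, higher modes decay exponentially faster. The n=1 mode dominates: T ~ c₁ sin(πx/1.031) e^{-λ₁t}.
Decay rate: λ₁ = π²/1.031² ≈ 9.285.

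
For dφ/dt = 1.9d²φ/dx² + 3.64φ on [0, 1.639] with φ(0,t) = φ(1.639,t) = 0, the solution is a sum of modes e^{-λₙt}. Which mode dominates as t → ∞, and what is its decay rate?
Eigenvalues: λₙ = 1.9n²π²/1.639² - 3.64.
First three modes:
  n=1: λ₁ = 1.9π²/1.639² - 3.64 ≈ 3.341
  n=2: λ₂ = 7.6π²/1.639² - 3.64 ≈ 24.283
  n=3: λ₃ = 17.1π²/1.639² - 3.64 ≈ 59.186
Since 1.9π²/1.639² ≈ 6.981 > 3.64, all λₙ > 0.
The n=1 mode decays slowest → dominates as t → ∞.
Asymptotic: φ ~ c₁ sin(πx/1.639) e^{-λ₁t} with decay rate λ₁ ≈ 3.341.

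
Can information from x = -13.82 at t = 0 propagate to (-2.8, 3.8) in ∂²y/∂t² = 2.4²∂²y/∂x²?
No. The domain of dependence is [-11.92, 6.32], and -13.82 is outside this interval.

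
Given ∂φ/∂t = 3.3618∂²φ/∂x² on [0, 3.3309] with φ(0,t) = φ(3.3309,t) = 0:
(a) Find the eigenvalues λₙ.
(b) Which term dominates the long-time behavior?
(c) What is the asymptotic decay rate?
Eigenvalues: λₙ = 3.3618n²π²/3.3309².
First three modes:
  n=1: λ₁ = 3.3618π²/3.3309² ≈ 2.991
  n=2: λ₂ = 13.4472π²/3.3309² ≈ 11.962 (4× faster decay)
  n=3: λ₃ = 30.2562π²/3.3309² ≈ 26.915 (9× faster decay)
As t → ∞, higher modes decay exponentially faster. The n=1 mode dominates: φ ~ c₁ sin(πx/3.3309) e^{-λ₁t}.
Decay rate: λ₁ = 3.3618π²/3.3309² ≈ 2.991.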